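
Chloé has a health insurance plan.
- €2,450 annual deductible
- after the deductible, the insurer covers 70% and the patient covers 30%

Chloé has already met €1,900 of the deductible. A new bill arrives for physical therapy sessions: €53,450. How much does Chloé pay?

€16,420

€1,900 of the €2,450 deductible is already met, leaving €550.
After the €550 deductible portion, €53,450 − €550 = €52,900 is subject to coinsurance.
Coinsurance: €52,900 × 30% = €15,870.
So the patient owes €550 + €15,870 = €16,420.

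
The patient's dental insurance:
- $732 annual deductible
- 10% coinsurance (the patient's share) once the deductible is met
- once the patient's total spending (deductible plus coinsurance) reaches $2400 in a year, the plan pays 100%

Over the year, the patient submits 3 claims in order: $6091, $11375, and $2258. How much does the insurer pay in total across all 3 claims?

$17324

Bill 1, $6091: deductible takes $732, $5359 remains; 10% of $5359 = $535.90. Patient owes $1267.90 (running OOP $1267.90). Plan pays $6091 − $1267.90 = $4823.10.
Bill 2, $11375: deductible already satisfied, so patient's share is 10% × $11375 = $1137.50. Adding that to $1267.90 gives $2405.40, past the $2400 cap; patient pays only $2400 − $1267.90 = $1132.10. Insurer: $11375 − $1132.10 = $10242.90.
Bill 3, $2258: deductible met; 10% of $2258 = $225.80. That would push OOP to $2625.80, over the $2400 cap, so patient pays $2400 − $2400 = $0. Plan pays $2258 − $0 = $2258.
Insurer total: $4823.10 + $10242.90 + $2258 = $17324.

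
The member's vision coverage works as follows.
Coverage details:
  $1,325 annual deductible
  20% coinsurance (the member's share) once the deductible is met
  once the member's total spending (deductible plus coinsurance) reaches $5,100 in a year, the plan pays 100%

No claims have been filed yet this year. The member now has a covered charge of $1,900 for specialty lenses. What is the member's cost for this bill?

$1,440

Deductible not yet touched, so the first $1,325 of the bill goes to the deductible.
After the $1,325 deductible portion, $1,900 − $1,325 = $575 is subject to coinsurance.
20% of $575 = $115 falls to the member.
So the member owes $1,325 + $115 = $1,440 before any cap.
Year-to-date out-of-pocket becomes $0 + $1,440 = $1,440, still under the $5,100 maximum, so no cap applies.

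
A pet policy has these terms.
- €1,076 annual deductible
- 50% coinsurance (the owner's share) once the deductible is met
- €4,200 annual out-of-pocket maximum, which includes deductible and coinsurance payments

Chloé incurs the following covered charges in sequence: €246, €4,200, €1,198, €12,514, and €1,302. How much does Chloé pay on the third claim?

Bill 1, €246: all of it applies to the deductible. Owner pays €246; OOP now €246.
Bill 2, €4,200: €830 to deductible, leaving €3,370; 50% of €3,370 = €1,685. Cost to owner: €2,515. OOP to date €2,761.
Bill 3, €1,198: 50% coinsurance on €1,198 = €599. Owner owes €599 (running OOP €3,360).

€599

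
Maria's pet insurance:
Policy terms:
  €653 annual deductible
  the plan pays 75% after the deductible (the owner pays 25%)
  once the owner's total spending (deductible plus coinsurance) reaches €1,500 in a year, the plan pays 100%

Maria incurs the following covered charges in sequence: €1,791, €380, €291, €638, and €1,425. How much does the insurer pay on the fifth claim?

€1,189.75

Claim 1 — €1,791: deductible takes €653, €1,138 remains; coinsurance €1,138 × 25% = €284.50. Owner owes €937.50 (running OOP €937.50). Insurer: €1,791 − €937.50 = €853.50.
Claim 2 — €380: deductible met; 25% of €380 = €95. Cost to owner: €95. OOP to date €1,032.50. Insurer: €380 − €95 = €285.
Claim 3 — €291: deductible met; 25% of €291 = €72.75. Cost to owner: €72.75. OOP to date €1,105.25. Insurer: €291 − €72.75 = €218.25.
Claim 4 — €638: deductible met; 25% of €638 = €159.50. Owner owes €159.50 (running OOP €1,264.75). Insurer: €638 − €159.50 = €478.50.
Claim 5 — €1,425: deductible met; 25% of €1,425 = €356.25. Adding that to €1,264.75 gives €1,621, past the €1,500 cap; owner pays only €1,500 − €1,264.75 = €235.25. Plan pays €1,425 − €235.25 = €1,189.75.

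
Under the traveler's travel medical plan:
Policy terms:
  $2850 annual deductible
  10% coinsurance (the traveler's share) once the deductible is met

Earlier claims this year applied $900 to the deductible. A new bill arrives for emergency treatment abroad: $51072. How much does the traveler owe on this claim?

Deductible still to meet: $2850 − $900 = $1950.
The remaining $49122 (= $51072 − $1950) moves to coinsurance.
10% of $49122 = $4912.20 falls to the traveler.
That puts the traveler's cost at $1950 + $4912.20 = $6862.20.

$6862.20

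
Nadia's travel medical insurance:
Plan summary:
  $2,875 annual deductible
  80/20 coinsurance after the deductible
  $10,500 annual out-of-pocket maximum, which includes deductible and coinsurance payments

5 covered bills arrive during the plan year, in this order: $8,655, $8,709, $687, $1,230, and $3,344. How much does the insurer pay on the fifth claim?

Bill 1, $8,655: $2,875 finishes the deductible; $5,780 goes to coinsurance; traveler's 20% is $1,156. Traveler pays $4,031; OOP now $4,031. Insurer: $8,655 − $4,031 = $4,624.
Bill 2, $8,709: 20% coinsurance on $8,709 = $1,741.80. Cost to traveler: $1,741.80. OOP to date $5,772.80. Insurer: $8,709 − $1,741.80 = $6,967.20.
Bill 3, $687: deductible already satisfied, so traveler's share is 20% × $687 = $137.40. Traveler owes $137.40 (running OOP $5,910.20). Insurer: $687 − $137.40 = $549.60.
Bill 4, $1,230: deductible already satisfied, so traveler's share is 20% × $1,230 = $246. Cost to traveler: $246. OOP to date $6,156.20. Plan pays $1,230 − $246 = $984.
Bill 5, $3,344: deductible already satisfied, so traveler's share is 20% × $3,344 = $668.80. Cost to traveler: $668.80. OOP to date $6,825. Insurer: $3,344 − $668.80 = $2,675.20.

$2,675.20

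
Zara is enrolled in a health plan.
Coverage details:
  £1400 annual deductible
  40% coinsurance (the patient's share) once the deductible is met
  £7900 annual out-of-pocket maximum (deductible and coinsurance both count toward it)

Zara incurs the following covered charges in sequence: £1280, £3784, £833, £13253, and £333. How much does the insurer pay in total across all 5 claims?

£11583

Claim 1 — £1280: all of it applies to the deductible. Patient pays £1280; OOP now £1280. Insurer: £1280 − £1280 = £0.
Claim 2 — £3784: £120 finishes the deductible; £3664 goes to coinsurance; patient's 40% is £1465.60. Cost to patient: £1585.60. OOP to date £2865.60. Plan pays £3784 − £1585.60 = £2198.40.
Claim 3 — £833: deductible already satisfied, so patient's share is 40% × £833 = £333.20. Cost to patient: £333.20. OOP to date £3198.80. Insurer: £833 − £333.20 = £499.80.
Claim 4 — £13253: 40% coinsurance on £13253 = £5301.20. That would push OOP to £8500, over the £7900 cap, so patient pays £7900 − £3198.80 = £4701.20. Plan pays £13253 − £4701.20 = £8551.80.
Claim 5 — £333: deductible met; 40% of £333 = £133.20. OOP would hit £8033.20 > £7900, so the cap limits the patient to £7900 − £7900 = £0. Insurer: £333 − £0 = £333.
Insurer total = bills − patient's total = £19483 − £7900 = £11583.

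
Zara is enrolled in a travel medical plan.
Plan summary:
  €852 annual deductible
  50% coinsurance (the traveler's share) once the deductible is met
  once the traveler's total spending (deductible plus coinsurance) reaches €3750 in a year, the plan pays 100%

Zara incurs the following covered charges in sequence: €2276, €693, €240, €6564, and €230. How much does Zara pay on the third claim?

€120

Claim 1 (€2276): €852 finishes the deductible; €1424 goes to coinsurance; coinsurance €1424 × 50% = €712. Cost to traveler: €1564. OOP to date €1564.
Claim 2 (€693): deductible already satisfied, so traveler's share is 50% × €693 = €346.50. Traveler owes €346.50 (running OOP €1910.50).
Claim 3 (€240): 50% coinsurance on €240 = €120. Cost to traveler: €120. OOP to date €2030.50.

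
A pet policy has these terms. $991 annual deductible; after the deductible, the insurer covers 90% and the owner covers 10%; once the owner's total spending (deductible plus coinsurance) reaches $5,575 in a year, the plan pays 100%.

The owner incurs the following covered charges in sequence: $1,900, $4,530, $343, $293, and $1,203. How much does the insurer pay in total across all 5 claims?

Claim 1 ($1,900): deductible takes $991, $909 remains; owner's 10% is $90.90. Owner pays $1,081.90; OOP now $1,081.90. Insurer: $1,900 − $1,081.90 = $818.10.
Claim 2 ($4,530): deductible already satisfied, so owner's share is 10% × $4,530 = $453. Owner owes $453 (running OOP $1,534.90). Insurer: $4,530 − $453 = $4,077.
Claim 3 ($343): deductible already satisfied, so owner's share is 10% × $343 = $34.30. Cost to owner: $34.30. OOP to date $1,569.20. Plan pays $343 − $34.30 = $308.70.
Claim 4 ($293): 10% coinsurance on $293 = $29.30. Owner pays $29.30; OOP now $1,598.50. Plan pays $293 − $29.30 = $263.70.
Claim 5 ($1,203): deductible already satisfied, so owner's share is 10% × $1,203 = $120.30. Cost to owner: $120.30. OOP to date $1,718.80. Plan pays $1,203 − $120.30 = $1,082.70.
Insurer total = bills − owner's total = $8,269 − $1,718.80 = $6,550.20.

$6,550.20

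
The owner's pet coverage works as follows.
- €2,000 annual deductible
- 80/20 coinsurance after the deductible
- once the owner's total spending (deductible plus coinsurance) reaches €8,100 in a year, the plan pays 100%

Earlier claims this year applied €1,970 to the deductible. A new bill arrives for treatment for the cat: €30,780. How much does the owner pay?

€1,970 of the €2,000 deductible is already met, leaving €30.
That leaves €30,780 − €30 = €30,750 for coinsurance.
Coinsurance: €30,750 × 20% = €6,150.
So the owner owes €30 + €6,150 = €6,180 before any cap.
Adding €6,180 to the €1,970 already spent would give €8,150, which exceeds the €8,100 cap; the owner pays just €8,100 − €1,970 = €6,130.

€6,130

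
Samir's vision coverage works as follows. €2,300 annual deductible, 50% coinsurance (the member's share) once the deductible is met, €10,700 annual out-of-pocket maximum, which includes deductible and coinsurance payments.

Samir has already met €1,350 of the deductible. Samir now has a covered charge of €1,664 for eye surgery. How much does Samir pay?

Deductible still to meet: €2,300 − €1,350 = €950.
The remaining €714 (= €1,664 − €950) moves to coinsurance.
Coinsurance: €714 × 50% = €357.
So the member owes €950 + €357 = €1,307 before any cap.
Cumulative spending €1,350 + €1,307 = €2,657 stays under the €10,700 maximum.

€1,307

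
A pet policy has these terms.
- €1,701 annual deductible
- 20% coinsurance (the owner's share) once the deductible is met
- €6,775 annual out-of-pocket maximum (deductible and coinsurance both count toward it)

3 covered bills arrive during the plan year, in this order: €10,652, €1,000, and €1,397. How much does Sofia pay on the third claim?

Claim 1 (€10,652): deductible takes €1,701, €8,951 remains; 20% of €8,951 = €1,790.20. Cost to owner: €3,491.20. OOP to date €3,491.20.
Claim 2 (€1,000): deductible already satisfied, so owner's share is 20% × €1,000 = €200. Cost to owner: €200. OOP to date €3,691.20.
Claim 3 (€1,397): deductible already satisfied, so owner's share is 20% × €1,397 = €279.40. Owner owes €279.40 (running OOP €3,970.60).

€279.40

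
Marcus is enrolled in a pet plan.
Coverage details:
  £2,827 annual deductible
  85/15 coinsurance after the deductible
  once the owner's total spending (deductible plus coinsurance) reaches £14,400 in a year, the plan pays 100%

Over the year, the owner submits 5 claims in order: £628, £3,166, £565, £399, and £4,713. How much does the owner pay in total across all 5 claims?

£3,823.60

Bill 1, £628: entire amount goes to the deductible. Owner pays £628; OOP now £628.
Bill 2, £3,166: deductible takes £2,199, £967 remains; owner's 15% is £145.05. Owner owes £2,344.05 (running OOP £2,972.05).
Bill 3, £565: deductible already satisfied, so owner's share is 15% × £565 = £84.75. Owner pays £84.75; OOP now £3,056.80.
Bill 4, £399: deductible met; 15% of £399 = £59.85. Owner pays £59.85; OOP now £3,116.65.
Bill 5, £4,713: 15% coinsurance on £4,713 = £706.95. Cost to owner: £706.95. OOP to date £3,823.60.
Total paid by the owner: £628 + £2,344.05 + £84.75 + £59.85 + £706.95 = £3,823.60.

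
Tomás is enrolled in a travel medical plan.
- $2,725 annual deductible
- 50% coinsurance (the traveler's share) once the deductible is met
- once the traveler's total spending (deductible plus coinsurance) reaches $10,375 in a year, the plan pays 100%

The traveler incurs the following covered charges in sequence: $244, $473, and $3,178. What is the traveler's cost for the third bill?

$2,593

Claim 1 ($244): fully absorbed by the deductible. Traveler owes $244 (running OOP $244).
Claim 2 ($473): fully absorbed by the deductible. Traveler pays $473; OOP now $717.
Claim 3 ($3,178): $2,008 to deductible, leaving $1,170; coinsurance $1,170 × 50% = $585. Cost to traveler: $2,593. OOP to date $3,310.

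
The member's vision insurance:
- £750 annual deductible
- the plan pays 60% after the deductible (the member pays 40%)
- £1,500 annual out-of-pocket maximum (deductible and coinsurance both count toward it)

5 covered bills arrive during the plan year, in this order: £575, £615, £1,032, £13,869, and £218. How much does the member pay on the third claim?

Bill 1, £575: entire amount goes to the deductible. Cost to member: £575. OOP to date £575.
Bill 2, £615: £175 finishes the deductible; £440 goes to coinsurance; coinsurance £440 × 40% = £176. Member pays £351; OOP now £926.
Bill 3, £1,032: deductible met; 40% of £1,032 = £412.80. Cost to member: £412.80. OOP to date £1,338.80.

£412.80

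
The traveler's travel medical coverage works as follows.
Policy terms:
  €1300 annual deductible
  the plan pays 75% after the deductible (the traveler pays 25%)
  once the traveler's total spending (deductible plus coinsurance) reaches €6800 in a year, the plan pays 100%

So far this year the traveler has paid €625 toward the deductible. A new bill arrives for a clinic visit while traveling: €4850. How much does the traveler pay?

€1718.75

Remaining deductible: €1300 − €625 = €675.
That leaves €4850 − €675 = €4175 for coinsurance.
25% of €4175 = €1043.75 falls to the traveler.
So the traveler owes €675 + €1043.75 = €1718.75 before any cap.
Total out-of-pocket so far would be €625 + €1718.75 = €2343.75, below the €6800 cap — no reduction.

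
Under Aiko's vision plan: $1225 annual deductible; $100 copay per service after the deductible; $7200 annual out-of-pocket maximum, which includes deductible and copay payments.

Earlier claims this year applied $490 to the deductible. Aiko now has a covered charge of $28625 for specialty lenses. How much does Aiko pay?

Deductible still to meet: $1225 − $490 = $735.
That leaves $28625 − $735 = $27890 for the copay.
Copay on this service: $100.
So the member owes $735 + $100 = $835 before any cap.
Total out-of-pocket so far would be $490 + $835 = $1325, below the $7200 cap — no reduction.

$835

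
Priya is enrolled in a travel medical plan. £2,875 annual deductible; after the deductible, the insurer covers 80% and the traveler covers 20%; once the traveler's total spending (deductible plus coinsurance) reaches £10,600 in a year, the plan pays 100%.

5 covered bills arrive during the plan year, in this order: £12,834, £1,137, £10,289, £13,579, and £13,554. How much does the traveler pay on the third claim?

£2,057.80

Bill 1, £12,834: deductible takes £2,875, £9,959 remains; traveler's 20% is £1,991.80. Traveler pays £4,866.80; OOP now £4,866.80.
Bill 2, £1,137: deductible met; 20% of £1,137 = £227.40. Traveler pays £227.40; OOP now £5,094.20.
Bill 3, £10,289: deductible met; 20% of £10,289 = £2,057.80. Cost to traveler: £2,057.80. OOP to date £7,152.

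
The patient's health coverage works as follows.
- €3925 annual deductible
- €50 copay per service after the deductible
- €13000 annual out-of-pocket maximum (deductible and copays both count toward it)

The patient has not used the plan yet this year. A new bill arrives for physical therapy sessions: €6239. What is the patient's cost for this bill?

€3975

Deductible not yet touched, so the first €3925 of the bill goes to the deductible.
After the €3925 deductible portion, €6239 − €3925 = €2314 is subject to the copay.
Copay on this service: €50.
Patient responsibility before any cap: €3925 + €50 = €3975.
Cumulative spending €0 + €3975 = €3975 stays under the €13000 maximum.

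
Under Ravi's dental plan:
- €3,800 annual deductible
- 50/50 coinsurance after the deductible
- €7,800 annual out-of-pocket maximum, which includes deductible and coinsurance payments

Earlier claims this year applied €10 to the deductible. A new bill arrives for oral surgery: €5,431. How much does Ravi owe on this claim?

Remaining deductible: €3,800 − €10 = €3,790.
That leaves €5,431 − €3,790 = €1,641 for coinsurance.
50% of €1,641 = €820.50 falls to the patient.
Patient responsibility before any cap: €3,790 + €820.50 = €4,610.50.
Year-to-date out-of-pocket becomes €10 + €4,610.50 = €4,620.50, still under the €7,800 maximum, so no cap applies.

€4,610.50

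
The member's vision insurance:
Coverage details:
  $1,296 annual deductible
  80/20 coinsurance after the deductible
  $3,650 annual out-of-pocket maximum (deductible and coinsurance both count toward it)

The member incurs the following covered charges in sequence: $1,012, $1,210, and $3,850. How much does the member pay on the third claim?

$770

Bill 1, $1,012: all of it applies to the deductible. Member pays $1,012; OOP now $1,012.
Bill 2, $1,210: $284 to deductible, leaving $926; coinsurance $926 × 20% = $185.20. Member pays $469.20; OOP now $1,481.20.
Bill 3, $3,850: deductible already satisfied, so member's share is 20% × $3,850 = $770. Member pays $770; OOP now $2,251.20.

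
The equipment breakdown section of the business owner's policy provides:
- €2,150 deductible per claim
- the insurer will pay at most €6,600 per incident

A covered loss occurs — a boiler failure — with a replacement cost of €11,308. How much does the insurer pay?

€6,600

Less the €2,150 deductible: €11,308 − €2,150 = €9,158.
Since €9,158 > €6,600, the payout is capped at €6,600.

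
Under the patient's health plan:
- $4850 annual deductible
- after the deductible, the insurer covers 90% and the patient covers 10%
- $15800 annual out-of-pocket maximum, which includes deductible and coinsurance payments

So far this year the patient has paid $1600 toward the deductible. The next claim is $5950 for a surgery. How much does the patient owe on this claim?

Deductible still to meet: $4850 − $1600 = $3250.
That leaves $5950 − $3250 = $2700 for coinsurance.
Patient's 10% share of $2700 is $270.
That puts the patient's cost at $3250 + $270 = $3520 before any cap.
Total out-of-pocket so far would be $1600 + $3520 = $5120, below the $15800 cap — no reduction.

$3520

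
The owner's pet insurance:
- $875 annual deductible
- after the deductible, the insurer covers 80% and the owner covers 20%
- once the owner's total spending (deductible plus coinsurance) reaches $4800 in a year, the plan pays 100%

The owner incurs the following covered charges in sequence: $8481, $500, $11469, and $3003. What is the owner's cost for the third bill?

$2293.80

Bill 1, $8481: $875 to deductible, leaving $7606; owner's 20% is $1521.20. Owner pays $2396.20; OOP now $2396.20.
Bill 2, $500: deductible already satisfied, so owner's share is 20% × $500 = $100. Cost to owner: $100. OOP to date $2496.20.
Bill 3, $11469: deductible met; 20% of $11469 = $2293.80. Cost to owner: $2293.80. OOP to date $4790.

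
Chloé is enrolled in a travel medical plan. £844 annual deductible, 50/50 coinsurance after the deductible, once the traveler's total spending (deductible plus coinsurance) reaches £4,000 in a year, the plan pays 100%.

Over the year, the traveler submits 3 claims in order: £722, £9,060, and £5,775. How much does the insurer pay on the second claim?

£5,782

Claim 1 (£722): all of it applies to the deductible. Traveler owes £722 (running OOP £722). Plan pays £722 − £722 = £0.
Claim 2 (£9,060): £122 to deductible, leaving £8,938; coinsurance £8,938 × 50% = £4,469. Together that's £122 + £4,469 = £4,591. That would push OOP to £5,313, over the £4,000 cap, so traveler pays £4,000 − £722 = £3,278. Plan pays £9,060 − £3,278 = £5,782.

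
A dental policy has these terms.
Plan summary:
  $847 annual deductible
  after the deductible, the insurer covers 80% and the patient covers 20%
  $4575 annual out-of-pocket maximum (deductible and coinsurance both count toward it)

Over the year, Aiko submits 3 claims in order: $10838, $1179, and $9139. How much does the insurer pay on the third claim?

Claim 1 — $10838: $847 to deductible, leaving $9991; coinsurance $9991 × 20% = $1998.20. Cost to patient: $2845.20. OOP to date $2845.20. Plan pays $10838 − $2845.20 = $7992.80.
Claim 2 — $1179: deductible already satisfied, so patient's share is 20% × $1179 = $235.80. Patient pays $235.80; OOP now $3081. Plan pays $1179 − $235.80 = $943.20.
Claim 3 — $9139: 20% coinsurance on $9139 = $1827.80. That would push OOP to $4908.80, over the $4575 cap, so patient pays $4575 − $3081 = $1494. Plan pays $9139 − $1494 = $7645.

$7645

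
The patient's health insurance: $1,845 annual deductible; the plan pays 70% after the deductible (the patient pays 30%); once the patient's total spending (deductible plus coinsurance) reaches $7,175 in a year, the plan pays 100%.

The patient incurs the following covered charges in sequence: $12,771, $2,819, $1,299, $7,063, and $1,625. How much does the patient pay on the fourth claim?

Bill 1, $12,771: $1,845 finishes the deductible; $10,926 goes to coinsurance; coinsurance $10,926 × 30% = $3,277.80. Cost to patient: $5,122.80. OOP to date $5,122.80.
Bill 2, $2,819: 30% coinsurance on $2,819 = $845.70. Patient pays $845.70; OOP now $5,968.50.
Bill 3, $1,299: 30% coinsurance on $1,299 = $389.70. Cost to patient: $389.70. OOP to date $6,358.20.
Bill 4, $7,063: deductible already satisfied, so patient's share is 30% × $7,063 = $2,118.90. OOP would hit $8,477.10 > $7,175, so the cap limits the patient to $7,175 − $6,358.20 = $816.80.

$816.80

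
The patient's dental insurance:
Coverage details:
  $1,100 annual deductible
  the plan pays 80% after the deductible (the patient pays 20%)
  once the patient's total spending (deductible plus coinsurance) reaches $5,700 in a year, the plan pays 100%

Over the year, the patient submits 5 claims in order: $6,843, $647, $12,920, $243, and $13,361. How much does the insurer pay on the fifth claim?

$12,671.60

Bill 1, $6,843: $1,100 to deductible, leaving $5,743; patient's 20% is $1,148.60. Patient owes $2,248.60 (running OOP $2,248.60). Plan pays $6,843 − $2,248.60 = $4,594.40.
Bill 2, $647: deductible met; 20% of $647 = $129.40. Patient pays $129.40; OOP now $2,378. Insurer: $647 − $129.40 = $517.60.
Bill 3, $12,920: 20% coinsurance on $12,920 = $2,584. Patient owes $2,584 (running OOP $4,962). Insurer: $12,920 − $2,584 = $10,336.
Bill 4, $243: 20% coinsurance on $243 = $48.60. Patient pays $48.60; OOP now $5,010.60. Insurer: $243 − $48.60 = $194.40.
Bill 5, $13,361: 20% coinsurance on $13,361 = $2,672.20. That would push OOP to $7,682.80, over the $5,700 cap, so patient pays $5,700 − $5,010.60 = $689.40. Insurer: $13,361 − $689.40 = $12,671.60.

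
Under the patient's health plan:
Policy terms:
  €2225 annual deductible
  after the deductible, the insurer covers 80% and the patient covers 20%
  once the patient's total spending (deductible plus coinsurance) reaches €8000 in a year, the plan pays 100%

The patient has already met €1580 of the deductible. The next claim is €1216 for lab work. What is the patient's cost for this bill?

€759.20

Deductible still to meet: €2225 − €1580 = €645.
That leaves €1216 − €645 = €571 for coinsurance.
Coinsurance: €571 × 20% = €114.20.
Patient responsibility before any cap: €645 + €114.20 = €759.20.
Total out-of-pocket so far would be €1580 + €759.20 = €2339.20, below the €8000 cap — no reduction.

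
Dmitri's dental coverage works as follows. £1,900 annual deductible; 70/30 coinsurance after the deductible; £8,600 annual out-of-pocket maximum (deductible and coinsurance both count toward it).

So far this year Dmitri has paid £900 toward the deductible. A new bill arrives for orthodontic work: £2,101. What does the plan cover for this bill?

£770.70

Deductible still to meet: £1,900 − £900 = £1,000.
That leaves £2,101 − £1,000 = £1,101 for coinsurance.
Coinsurance: £1,101 × 30% = £330.30.
That puts the patient's cost at £1,000 + £330.30 = £1,330.30 before any cap.
Total out-of-pocket so far would be £900 + £1,330.30 = £2,230.30, below the £8,600 cap — no reduction.
The insurer covers the remainder: £2,101 − £1,330.30 = £770.70.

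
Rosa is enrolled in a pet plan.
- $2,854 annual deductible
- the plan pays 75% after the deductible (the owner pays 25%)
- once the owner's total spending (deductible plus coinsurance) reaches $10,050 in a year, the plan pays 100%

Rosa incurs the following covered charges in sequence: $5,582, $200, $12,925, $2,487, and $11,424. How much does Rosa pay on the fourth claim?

$621.75

Claim 1 — $5,582: $2,854 finishes the deductible; $2,728 goes to coinsurance; 25% of $2,728 = $682. Cost to owner: $3,536. OOP to date $3,536.
Claim 2 — $200: deductible already satisfied, so owner's share is 25% × $200 = $50. Cost to owner: $50. OOP to date $3,586.
Claim 3 — $12,925: 25% coinsurance on $12,925 = $3,231.25. Owner pays $3,231.25; OOP now $6,817.25.
Claim 4 — $2,487: 25% coinsurance on $2,487 = $621.75. Cost to owner: $621.75. OOP to date $7,439.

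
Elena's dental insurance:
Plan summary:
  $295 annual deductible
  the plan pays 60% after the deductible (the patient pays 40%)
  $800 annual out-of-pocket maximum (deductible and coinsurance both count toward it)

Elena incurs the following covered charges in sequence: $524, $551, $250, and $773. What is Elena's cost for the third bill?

Claim 1 ($524): $295 finishes the deductible; $229 goes to coinsurance; coinsurance $229 × 40% = $91.60. Patient owes $386.60 (running OOP $386.60).
Claim 2 ($551): deductible met; 40% of $551 = $220.40. Patient pays $220.40; OOP now $607.
Claim 3 ($250): deductible met; 40% of $250 = $100. Cost to patient: $100. OOP to date $707.

$100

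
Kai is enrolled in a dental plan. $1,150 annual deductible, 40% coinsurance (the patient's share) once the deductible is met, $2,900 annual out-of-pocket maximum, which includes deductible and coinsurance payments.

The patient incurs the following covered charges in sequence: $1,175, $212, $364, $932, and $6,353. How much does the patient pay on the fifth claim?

Claim 1 — $1,175: deductible takes $1,150, $25 remains; 40% of $25 = $10. Cost to patient: $1,160. OOP to date $1,160.
Claim 2 — $212: deductible already satisfied, so patient's share is 40% × $212 = $84.80. Patient owes $84.80 (running OOP $1,244.80).
Claim 3 — $364: 40% coinsurance on $364 = $145.60. Patient owes $145.60 (running OOP $1,390.40).
Claim 4 — $932: 40% coinsurance on $932 = $372.80. Cost to patient: $372.80. OOP to date $1,763.20.
Claim 5 — $6,353: deductible met; 40% of $6,353 = $2,541.20. OOP would hit $4,304.40 > $2,900, so the cap limits the patient to $2,900 − $1,763.20 = $1,136.80.

$1,136.80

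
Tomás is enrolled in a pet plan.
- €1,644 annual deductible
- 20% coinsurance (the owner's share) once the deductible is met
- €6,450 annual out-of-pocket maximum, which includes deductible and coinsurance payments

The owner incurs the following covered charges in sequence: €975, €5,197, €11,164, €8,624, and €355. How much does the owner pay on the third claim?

€2,232.80

Claim 1 — €975: entire amount goes to the deductible. Cost to owner: €975. OOP to date €975.
Claim 2 — €5,197: €669 finishes the deductible; €4,528 goes to coinsurance; 20% of €4,528 = €905.60. Cost to owner: €1,574.60. OOP to date €2,549.60.
Claim 3 — €11,164: deductible met; 20% of €11,164 = €2,232.80. Owner pays €2,232.80; OOP now €4,782.40.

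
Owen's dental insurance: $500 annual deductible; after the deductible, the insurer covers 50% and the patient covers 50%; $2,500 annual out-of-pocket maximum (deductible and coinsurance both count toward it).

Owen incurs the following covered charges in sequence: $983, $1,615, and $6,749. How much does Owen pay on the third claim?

$951

#1 ($983): $500 finishes the deductible; $483 goes to coinsurance; coinsurance $483 × 50% = $241.50. Patient owes $741.50 (running OOP $741.50).
#2 ($1,615): deductible met; 50% of $1,615 = $807.50. Patient pays $807.50; OOP now $1,549.
#3 ($6,749): deductible already satisfied, so patient's share is 50% × $6,749 = $3,374.50. Adding that to $1,549 gives $4,923.50, past the $2,500 cap; patient pays only $2,500 − $1,549 = $951.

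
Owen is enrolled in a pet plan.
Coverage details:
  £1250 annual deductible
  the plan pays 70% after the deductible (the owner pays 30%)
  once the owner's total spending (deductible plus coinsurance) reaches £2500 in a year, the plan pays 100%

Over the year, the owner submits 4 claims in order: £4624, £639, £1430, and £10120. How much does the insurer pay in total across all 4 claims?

£14313

Bill 1, £4624: £1250 to deductible, leaving £3374; owner's 30% is £1012.20. Owner owes £2262.20 (running OOP £2262.20). Insurer: £4624 − £2262.20 = £2361.80.
Bill 2, £639: deductible already satisfied, so owner's share is 30% × £639 = £191.70. Owner owes £191.70 (running OOP £2453.90). Insurer: £639 − £191.70 = £447.30.
Bill 3, £1430: deductible already satisfied, so owner's share is 30% × £1430 = £429. That would push OOP to £2882.90, over the £2500 cap, so owner pays £2500 − £2453.90 = £46.10. Plan pays £1430 − £46.10 = £1383.90.
Bill 4, £10120: deductible met; 30% of £10120 = £3036. That would push OOP to £5536, over the £2500 cap, so owner pays £2500 − £2500 = £0. Plan pays £10120 − £0 = £10120.
Insurer total = bills − owner's total = £16813 − £2500 = £14313.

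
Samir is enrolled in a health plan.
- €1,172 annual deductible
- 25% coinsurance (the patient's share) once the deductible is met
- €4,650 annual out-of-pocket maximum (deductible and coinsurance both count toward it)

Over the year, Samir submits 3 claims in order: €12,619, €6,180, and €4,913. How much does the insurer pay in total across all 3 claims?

Claim 1 — €12,619: €1,172 finishes the deductible; €11,447 goes to coinsurance; patient's 25% is €2,861.75. Patient pays €4,033.75; OOP now €4,033.75. Insurer: €12,619 − €4,033.75 = €8,585.25.
Claim 2 — €6,180: deductible already satisfied, so patient's share is 25% × €6,180 = €1,545. Adding that to €4,033.75 gives €5,578.75, past the €4,650 cap; patient pays only €4,650 − €4,033.75 = €616.25. Plan pays €6,180 − €616.25 = €5,563.75.
Claim 3 — €4,913: deductible already satisfied, so patient's share is 25% × €4,913 = €1,228.25. OOP would hit €5,878.25 > €4,650, so the cap limits the patient to €4,650 − €4,650 = €0. Insurer: €4,913 − €0 = €4,913.
Insurer total = bills − patient's total = €23,712 − €4,650 = €19,062.

€19,062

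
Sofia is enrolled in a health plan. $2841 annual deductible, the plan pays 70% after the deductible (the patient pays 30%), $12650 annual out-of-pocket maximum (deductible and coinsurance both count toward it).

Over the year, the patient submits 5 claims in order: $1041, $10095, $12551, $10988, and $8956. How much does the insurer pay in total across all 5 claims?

$30981

Claim 1 ($1041): all of it applies to the deductible. Cost to patient: $1041. OOP to date $1041. Insurer: $1041 − $1041 = $0.
Claim 2 ($10095): deductible takes $1800, $8295 remains; coinsurance $8295 × 30% = $2488.50. Patient owes $4288.50 (running OOP $5329.50). Insurer: $10095 − $4288.50 = $5806.50.
Claim 3 ($12551): deductible met; 30% of $12551 = $3765.30. Patient owes $3765.30 (running OOP $9094.80). Insurer: $12551 − $3765.30 = $8785.70.
Claim 4 ($10988): deductible already satisfied, so patient's share is 30% × $10988 = $3296.40. Cost to patient: $3296.40. OOP to date $12391.20. Plan pays $10988 − $3296.40 = $7691.60.
Claim 5 ($8956): deductible already satisfied, so patient's share is 30% × $8956 = $2686.80. Adding that to $12391.20 gives $15078, past the $12650 cap; patient pays only $12650 − $12391.20 = $258.80. Plan pays $8956 − $258.80 = $8697.20.
Insurer total: $0 + $5806.50 + $8785.70 + $7691.60 + $8697.20 = $30981.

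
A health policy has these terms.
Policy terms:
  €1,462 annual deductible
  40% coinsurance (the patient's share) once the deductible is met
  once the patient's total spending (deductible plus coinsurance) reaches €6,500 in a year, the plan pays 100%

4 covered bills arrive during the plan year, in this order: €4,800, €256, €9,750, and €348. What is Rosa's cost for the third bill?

Claim 1 — €4,800: €1,462 finishes the deductible; €3,338 goes to coinsurance; 40% of €3,338 = €1,335.20. Patient pays €2,797.20; OOP now €2,797.20.
Claim 2 — €256: deductible already satisfied, so patient's share is 40% × €256 = €102.40. Patient owes €102.40 (running OOP €2,899.60).
Claim 3 — €9,750: deductible already satisfied, so patient's share is 40% × €9,750 = €3,900. Adding that to €2,899.60 gives €6,799.60, past the €6,500 cap; patient pays only €6,500 − €2,899.60 = €3,600.40.

€3,600.40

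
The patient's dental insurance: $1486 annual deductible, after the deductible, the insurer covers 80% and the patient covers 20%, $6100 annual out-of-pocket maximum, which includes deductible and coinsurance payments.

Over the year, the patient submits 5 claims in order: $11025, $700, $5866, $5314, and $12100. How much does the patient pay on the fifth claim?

$330.20

Bill 1, $11025: $1486 finishes the deductible; $9539 goes to coinsurance; 20% of $9539 = $1907.80. Patient pays $3393.80; OOP now $3393.80.
Bill 2, $700: deductible met; 20% of $700 = $140. Cost to patient: $140. OOP to date $3533.80.
Bill 3, $5866: deductible met; 20% of $5866 = $1173.20. Patient pays $1173.20; OOP now $4707.
Bill 4, $5314: deductible met; 20% of $5314 = $1062.80. Patient owes $1062.80 (running OOP $5769.80).
Bill 5, $12100: deductible met; 20% of $12100 = $2420. Adding that to $5769.80 gives $8189.80, past the $6100 cap; patient pays only $6100 − $5769.80 = $330.20.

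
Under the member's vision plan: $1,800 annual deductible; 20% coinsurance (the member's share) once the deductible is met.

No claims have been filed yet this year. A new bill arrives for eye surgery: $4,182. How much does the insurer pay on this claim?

$1,905.60

The full $1,800 deductible is still open; $1,800 of this bill applies to it.
After the $1,800 deductible portion, $4,182 − $1,800 = $2,382 is subject to coinsurance.
20% of $2,382 = $476.40 falls to the member.
Member responsibility: $1,800 + $476.40 = $2,276.40.
Insurer pays the balance: $4,182 − $2,276.40 = $1,905.60.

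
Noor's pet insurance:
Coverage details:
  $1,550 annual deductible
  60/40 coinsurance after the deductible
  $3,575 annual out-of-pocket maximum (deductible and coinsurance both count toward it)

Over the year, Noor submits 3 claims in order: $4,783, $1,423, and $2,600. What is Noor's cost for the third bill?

Bill 1, $4,783: deductible takes $1,550, $3,233 remains; coinsurance $3,233 × 40% = $1,293.20. Cost to owner: $2,843.20. OOP to date $2,843.20.
Bill 2, $1,423: deductible already satisfied, so owner's share is 40% × $1,423 = $569.20. Owner pays $569.20; OOP now $3,412.40.
Bill 3, $2,600: 40% coinsurance on $2,600 = $1,040. That would push OOP to $4,452.40, over the $3,575 cap, so owner pays $3,575 − $3,412.40 = $162.60.

$162.60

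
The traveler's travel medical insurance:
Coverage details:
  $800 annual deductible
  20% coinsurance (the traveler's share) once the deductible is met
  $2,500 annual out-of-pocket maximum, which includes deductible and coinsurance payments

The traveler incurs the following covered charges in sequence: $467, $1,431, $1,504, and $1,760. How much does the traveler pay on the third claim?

Claim 1 ($467): all of it applies to the deductible. Cost to traveler: $467. OOP to date $467.
Claim 2 ($1,431): $333 finishes the deductible; $1,098 goes to coinsurance; traveler's 20% is $219.60. Traveler pays $552.60; OOP now $1,019.60.
Claim 3 ($1,504): 20% coinsurance on $1,504 = $300.80. Cost to traveler: $300.80. OOP to date $1,320.40.

$300.80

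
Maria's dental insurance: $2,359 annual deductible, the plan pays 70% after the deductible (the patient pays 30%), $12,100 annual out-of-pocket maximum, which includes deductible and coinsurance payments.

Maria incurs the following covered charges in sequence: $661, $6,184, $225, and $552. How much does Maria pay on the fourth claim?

$165.60

Bill 1, $661: entire amount goes to the deductible. Cost to patient: $661. OOP to date $661.
Bill 2, $6,184: $1,698 to deductible, leaving $4,486; patient's 30% is $1,345.80. Cost to patient: $3,043.80. OOP to date $3,704.80.
Bill 3, $225: deductible already satisfied, so patient's share is 30% × $225 = $67.50. Patient owes $67.50 (running OOP $3,772.30).
Bill 4, $552: 30% coinsurance on $552 = $165.60. Patient pays $165.60; OOP now $3,937.90.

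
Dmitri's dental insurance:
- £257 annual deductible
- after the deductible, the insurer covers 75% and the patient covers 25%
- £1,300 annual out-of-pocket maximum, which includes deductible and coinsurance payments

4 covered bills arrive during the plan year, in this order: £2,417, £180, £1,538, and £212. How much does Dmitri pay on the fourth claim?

£53

Claim 1 (£2,417): £257 to deductible, leaving £2,160; patient's 25% is £540. Cost to patient: £797. OOP to date £797.
Claim 2 (£180): deductible already satisfied, so patient's share is 25% × £180 = £45. Patient pays £45; OOP now £842.
Claim 3 (£1,538): deductible already satisfied, so patient's share is 25% × £1,538 = £384.50. Cost to patient: £384.50. OOP to date £1,226.50.
Claim 4 (£212): deductible met; 25% of £212 = £53. Patient pays £53; OOP now £1,279.50.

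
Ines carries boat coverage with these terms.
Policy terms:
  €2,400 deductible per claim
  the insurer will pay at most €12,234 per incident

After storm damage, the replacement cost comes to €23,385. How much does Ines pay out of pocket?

Subtract the deductible: €23,385 − €2,400 = €20,985.
Since €20,985 > €12,234, the payout is capped at €12,234.
The owner bears the rest of the original loss: €23,385 − €12,234 = €11,151.

€11,151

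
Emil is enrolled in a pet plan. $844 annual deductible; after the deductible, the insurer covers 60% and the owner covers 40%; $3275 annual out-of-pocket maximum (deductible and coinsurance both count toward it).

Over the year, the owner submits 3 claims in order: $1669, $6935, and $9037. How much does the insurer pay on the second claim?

Claim 1 — $1669: $844 finishes the deductible; $825 goes to coinsurance; owner's 40% is $330. Cost to owner: $1174. OOP to date $1174. Insurer: $1669 − $1174 = $495.
Claim 2 — $6935: deductible already satisfied, so owner's share is 40% × $6935 = $2774. Adding that to $1174 gives $3948, past the $3275 cap; owner pays only $3275 − $1174 = $2101. Insurer: $6935 − $2101 = $4834.

$4834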